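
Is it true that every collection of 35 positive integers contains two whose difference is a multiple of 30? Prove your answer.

Partition the integers by their residue mod 30; there are 30 classes.
Since 35 > 30, two of the 35 integers must share a residue class by the pigeonhole principle; call them a and b.
Their difference a − b is then a multiple of 30.

Yes.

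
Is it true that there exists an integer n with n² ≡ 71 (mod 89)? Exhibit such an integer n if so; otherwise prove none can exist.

n = 58 works: 58² = 3364, and 3364 − 71 = 3293 = 37·89.

n = 58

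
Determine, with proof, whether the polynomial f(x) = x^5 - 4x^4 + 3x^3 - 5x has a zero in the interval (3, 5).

Such a root exists.

f(3) = -15 and f(5) = 975, which have opposite signs.
Since f is a polynomial it is continuous on [3, 5].
By the Intermediate Value Theorem f must vanish at some point of (3, 5).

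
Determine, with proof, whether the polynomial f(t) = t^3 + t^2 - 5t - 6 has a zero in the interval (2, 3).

f(2) = -4 and f(3) = 15, which have opposite signs.
f is continuous everywhere (it is a polynomial), in particular on [2, 3].
By the Intermediate Value Theorem f must vanish at some point of (2, 3).

Such a root exists.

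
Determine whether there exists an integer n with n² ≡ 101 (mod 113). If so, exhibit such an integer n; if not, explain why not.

No such integer exists.

Apply Euler's criterion with the prime 113: 101 is a quadratic residue iff 101^56 ≡ 1 (mod 113), and a non-residue iff it is ≡ −1.
Squaring successively (mod 113): 101^2 = 10201 ≡ 31; 101^4 ≡ 31² = 961 ≡ 57; 101^8 ≡ 57² = 3249 ≡ 85; 101^16 ≡ 85² = 7225 ≡ 106; 101^32 ≡ 106² = 11236 ≡ 49.
Since 56 = 32 + 16 + 8, 101^56 ≡ 49 · 106 · 85; multiplying out mod 113: 49·106 = 5194 ≡ 109, then 109·85 = 9265 ≡ 112. Thus 101^56 ≡ 112 ≡ −1 (mod 113).
By Euler's criterion 101 is a quadratic non-residue mod 113: no n satisfies n² ≡ 101 (mod 113).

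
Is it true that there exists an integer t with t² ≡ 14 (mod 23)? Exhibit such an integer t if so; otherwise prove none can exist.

Apply Euler's criterion with the prime 23: 14 is a quadratic residue iff 14^11 ≡ 1 (mod 23), and a non-residue iff it is ≡ −1.
Repeated squaring mod 23: 14^2 = 196 ≡ 12; 14^4 ≡ 12² = 144 ≡ 6; 14^8 ≡ 6² = 36 ≡ 13.
Since 11 = 8 + 2 + 1, 14^11 ≡ 13 · 12 · 14; multiplying out mod 23: 13·12 = 156 ≡ 18, then 18·14 = 252 ≡ 22. Thus 14^11 ≡ 22 ≡ −1 (mod 23).
The value −1 means 14 is a non-residue modulo 23, so t² ≡ 14 (mod 23) is impossible.

There is no such integer.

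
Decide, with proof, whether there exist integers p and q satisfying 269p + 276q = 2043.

269 and 276 are coprime, so 269p + 276q ranges over all of ℤ.
Euclidean algorithm: 276 = 1·269 + 7, 269 = 38·7 + 3, 7 = 2·3 + 1, 3 = 3·1 + 0.
Unwinding: 1 = 7 − 2·3 = 7 − 2·(269 − 38·7) = −2·269 + 77·7 = −2·269 + 77·(276 − 1·269) = 77·276 − 79·269, i.e. 269·(-79) + 276·77 = 1.
Scaling by 2043 gives the particular solution (p, q) = (-161397, 157311).
Shifting by a multiple of (276, −269) keeps it a solution: p = -161397 + 585·276 = 63, q = 157311 − 585·269 = -54.
Indeed 269·63 + 276·(-54) = 16947 − 14904 = 2043.

p = 63, q = -54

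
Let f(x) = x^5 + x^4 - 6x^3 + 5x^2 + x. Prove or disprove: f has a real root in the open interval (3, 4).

The endpoint values f(3) = 210 and f(4) = 980 are both positive. Claim: f(x) > 0 for every x in (3, 4).
Shift to the endpoint 3: with x = 3 + u (0 < u < 1), one computes f(3 + u) = u^5 + 16u^4 + 96u^3 + 275u^2 + 382u + 210.
The nonzero coefficients here are all positive, so for u > 0 every term is positive (or zero), and the constant term 210 is strictly positive.
Therefore f(x) > 0 throughout (3, 4), and f has no zero there.

f has no root in that interval.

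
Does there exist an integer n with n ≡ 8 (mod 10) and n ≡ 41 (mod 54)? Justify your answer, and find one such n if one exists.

Both moduli are multiples of 2 = gcd(10, 54), so any solution would satisfy n ≡ 8 and n ≡ 41 modulo 2 simultaneously.
However 8 ≡ 0 and 41 ≡ 1 (mod 2), and 0 ≠ 1.
Hence the system has no solution.

No such integer exists.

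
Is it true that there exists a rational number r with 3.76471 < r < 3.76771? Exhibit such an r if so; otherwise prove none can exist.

Multiplying by 30: 30·3.76471 = 112.94130 and 30·3.76771 = 113.03130, so the integer 113 lies strictly between them.
So r = 113/30 works: it is a ratio of integers, and dividing 30·3.76471 < 113 < 30·3.76771 through by 30 gives 3.76471 < 113/30 < 3.76771.

r = 113/30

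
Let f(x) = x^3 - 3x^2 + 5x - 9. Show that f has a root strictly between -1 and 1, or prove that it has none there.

f(-1) = -18 and f(1) = -6, both negative.
The derivative f'(x) = 3x^2 - 6x + 5 is a quadratic with discriminant (-6)² − 4·3·5 = -24 < 0; it never vanishes, so it is always positive (sign of the leading coefficient).
Hence f is strictly increasing on ℝ, and in particular on [-1, 1]. A strictly monotone function with same-sign endpoint values stays negative on the whole interval, so f has no zero in (-1, 1).

No.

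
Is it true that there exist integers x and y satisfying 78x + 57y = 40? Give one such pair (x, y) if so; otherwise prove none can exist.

No, no such integers exist.

Any value of 78x + 57y is a multiple of gcd(78, 57) = 3.
But 40 is not a multiple of 3 (it leaves remainder 1).
Therefore 78x + 57y = 40 has no solution in integers.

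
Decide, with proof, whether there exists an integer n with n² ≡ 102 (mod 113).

n = 92

Take n = 92. Then 92² = 8464 = 74·113 + 102, so 92² ≡ 102 (mod 113).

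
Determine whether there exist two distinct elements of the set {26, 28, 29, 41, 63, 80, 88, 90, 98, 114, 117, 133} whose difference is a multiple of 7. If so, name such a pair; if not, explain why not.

Both 26 and 117 leave remainder 5 on division by 7; their difference 91 = 13·7 is a multiple of 7.

Yes: 26 and 117.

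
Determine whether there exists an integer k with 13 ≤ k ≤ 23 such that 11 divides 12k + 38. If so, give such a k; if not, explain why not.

k = 17

Try k = 17: 12·17 + 38 = 242 = 22·11, which is divisible by 11.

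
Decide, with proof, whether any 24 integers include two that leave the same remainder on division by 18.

True.

Each integer lies in one of the 18 residue classes modulo 18.
Since 24 > 18, two of the 24 integers must share a residue class by the pigeonhole principle; call them a and b.
So a and b have equal remainders mod 18, which is exactly what was to be shown.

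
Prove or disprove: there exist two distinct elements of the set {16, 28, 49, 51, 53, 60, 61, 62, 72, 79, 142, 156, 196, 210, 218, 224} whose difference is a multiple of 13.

Yes: 16 and 224.

Both 16 and 224 leave remainder 3 on division by 13; their difference 208 = 16·13 is a multiple of 13.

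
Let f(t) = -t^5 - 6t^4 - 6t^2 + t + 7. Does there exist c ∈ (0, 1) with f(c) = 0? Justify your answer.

f(0) = 7 and f(1) = -5, which have opposite signs.
As a polynomial, f is continuous on every closed interval.
The Intermediate Value Theorem then guarantees some c ∈ (0, 1) with f(c) = 0.

Yes, such a c exists.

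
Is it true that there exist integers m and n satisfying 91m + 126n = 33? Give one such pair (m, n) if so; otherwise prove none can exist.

gcd(91, 126) = 7, so every integer of the form 91m + 126n is a multiple of 7.
But 33 is not a multiple of 7 (it leaves remainder 5).
So the equation is unsolvable over ℤ.

No, no such integers exist.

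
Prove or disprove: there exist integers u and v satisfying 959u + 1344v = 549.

Any value of 959u + 1344v is a multiple of gcd(959, 1344) = 7.
But 549 = 7·78 + 3, so 7 ∤ 549.
So the equation is unsolvable over ℤ.

No, no such integers exist.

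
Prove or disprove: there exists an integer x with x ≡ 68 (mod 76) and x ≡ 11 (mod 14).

There is no such integer.

Reduce both congruences modulo 2, which divides 76 and 14: they say x ≡ 68 (mod 2) and x ≡ 11 (mod 2).
However 68 ≡ 0 and 11 ≡ 1 (mod 2), and 0 ≠ 1.
Therefore no such x exists.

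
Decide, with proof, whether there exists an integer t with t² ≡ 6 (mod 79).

Apply Euler's criterion with the prime 79: 6 is a quadratic residue iff 6^39 ≡ 1 (mod 79), and a non-residue iff it is ≡ −1.
Repeated squaring mod 79: 6^2 = 36 ≡ 36; 6^4 ≡ 36² = 1296 ≡ 32; 6^8 ≡ 32² = 1024 ≡ 76; 6^16 ≡ 76² = 5776 ≡ 9; 6^32 ≡ 9² = 81 ≡ 2.
Since 39 = 32 + 4 + 2 + 1, 6^39 ≡ 2 · 32 · 36 · 6; multiplying out mod 79: 2·32 = 64 ≡ 64, then 64·36 = 2304 ≡ 13, then 13·6 = 78 ≡ 78. Thus 6^39 ≡ 78 ≡ −1 (mod 79).
The value −1 means 6 is a non-residue modulo 79, so t² ≡ 6 (mod 79) is impossible.

There is no such integer.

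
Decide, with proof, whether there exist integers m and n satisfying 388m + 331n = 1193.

Since gcd(388, 331) = 1, every integer is an integer combination of 388 and 331.
Run the Euclidean algorithm on 388 and 331: 388 = 1·331 + 57, 331 = 5·57 + 46, 57 = 1·46 + 11, 46 = 4·11 + 2, 11 = 5·2 + 1, 2 = 2·1 + 0.
Back-substituting, 1 = 11 − 5·2 = 11 − 5·(46 − 4·11) = −5·46 + 21·11 = −5·46 + 21·(57 − 1·46) = 21·57 − 26·46 = 21·57 − 26·(331 − 5·57) = −26·331 + 151·57 = −26·331 + 151·(388 − 1·331) = 151·388 − 177·331; that is, 388·151 + 331·(-177) = 1.
Multiplying through by 1193: m = 151·1193 = 180143, n = (-177)·1193 = -211161 is a solution.
Shifting by a multiple of (331, −388) keeps it a solution: m = 180143 − 544·331 = 79, n = -211161 + 544·388 = -89.
Check: 388·79 + 331·(-89) = 30652 − 29459 = 1193. ✓

m = 79, n = -89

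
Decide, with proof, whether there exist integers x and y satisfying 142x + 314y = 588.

x = 55, y = -23

gcd(142, 314) = 2, and 2 divides 588, so integer solutions exist.
Dividing through by 2 reduces the equation to 71x + 157y = 294.
Dividing repeatedly: 157 = 2·71 + 15, 71 = 4·15 + 11, 15 = 1·11 + 4, 11 = 2·4 + 3, 4 = 1·3 + 1, 3 = 3·1 + 0.
Unwinding: 1 = 4 − 1·3 = 4 − (11 − 2·4) = −11 + 3·4 = −11 + 3·(15 − 1·11) = 3·15 − 4·11 = 3·15 − 4·(71 − 4·15) = −4·71 + 19·15 = −4·71 + 19·(157 − 2·71) = 19·157 − 42·71, i.e. 71·(-42) + 157·19 = 1.
Times 294: 71·(-12348) + 157·5586 = 294, so (-12348, 5586) solves it.
Shifting by a multiple of (157, −71) keeps it a solution: x = -12348 + 79·157 = 55, y = 5586 − 79·71 = -23.
Check: 142·55 + 314·(-23) = 7810 − 7222 = 588. ✓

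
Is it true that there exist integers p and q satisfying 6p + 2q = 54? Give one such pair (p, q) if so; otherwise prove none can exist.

p = 0, q = 27

gcd(6, 2) = 2, and 2 divides 54, so integer solutions exist.
Dividing through by 2 reduces the equation to 3p + 1q = 27.
With a unit coefficient on q, (p, q) = (0, 27) is an immediate solution.
Indeed 6·0 + 2·27 = 0 + 54 = 54.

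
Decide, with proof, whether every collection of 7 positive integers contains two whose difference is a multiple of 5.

Yes, this is always true.

There are exactly 5 possible remainders on division by 5.
Since 7 > 5, two of the 7 integers must share a residue class by the pigeonhole principle; call them a and b.
Then a ≡ b (mod 5), i.e. 5 ∣ (a − b).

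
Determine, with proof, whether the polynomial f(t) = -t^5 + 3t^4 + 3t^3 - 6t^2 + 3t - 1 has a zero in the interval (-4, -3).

No such root exists.

The endpoint values f(-4) = 1491 and f(-3) = 341 are both positive. Claim: f(t) > 0 for every t in (-4, -3).
Shift to the endpoint -3: with t = -3 − u (0 < u < 1), one computes f(-3 − u) = u^5 + 18u^4 + 123u^3 + 399u^2 + 609u + 341.
The nonzero coefficients here are all positive, so for u > 0 every term is positive (or zero), and the constant term 341 is strictly positive.
So f is strictly positive on (-4, -3); no root exists in the interval.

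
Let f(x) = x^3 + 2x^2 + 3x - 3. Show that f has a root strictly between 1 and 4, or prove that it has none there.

f has no root in that interval.

f(1) = 3 and f(4) = 105, both positive.
The derivative f'(x) = 3x^2 + 4x + 3 is a quadratic with discriminant 4² − 4·3·3 = -20 < 0; it never vanishes, so it is always positive (sign of the leading coefficient).
Hence f is strictly increasing on ℝ, and in particular on [1, 4]. A strictly monotone function with same-sign endpoint values stays positive on the whole interval, so f has no zero in (1, 4).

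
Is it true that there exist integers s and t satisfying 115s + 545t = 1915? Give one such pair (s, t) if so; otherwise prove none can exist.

s = 83, t = -14

Every value of 115s + 545t is a multiple of gcd(115, 545) = 5; since 5 ∣ 1915, solutions exist.
Dividing through by 5 reduces the equation to 23s + 109t = 383.
Dividing repeatedly: 109 = 4·23 + 17, 23 = 1·17 + 6, 17 = 2·6 + 5, 6 = 1·5 + 1, 5 = 5·1 + 0.
Working back up the chain: 1 = 6 − 1·5 = 6 − (17 − 2·6) = −17 + 3·6 = −17 + 3·(23 − 1·17) = 3·23 − 4·17 = 3·23 − 4·(109 − 4·23) = −4·109 + 19·23. So 23·19 + 109·(-4) = 1.
Times 383: 23·7277 + 109·(-1532) = 383, so (7277, -1532) solves it.
The general solution is s = 7277 + 109k, t = -1532 − 23k; taking k = -66 gives the smaller pair s = 83, t = -14.
Indeed 115·83 + 545·(-14) = 9545 − 7630 = 1915.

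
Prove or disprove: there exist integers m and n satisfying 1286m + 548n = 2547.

No such integers exist.

Both 1286 and 548 are divisible by gcd(1286, 548) = 2, hence so is any combination 1286m + 548n.
But 2547 = 2·1273 + 1, so 2 ∤ 2547.
Hence no integers m, n satisfy the equation.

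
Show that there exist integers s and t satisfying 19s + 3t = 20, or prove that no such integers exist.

19 and 3 are coprime, so 19s + 3t ranges over all of ℤ.
Dividing repeatedly: 19 = 6·3 + 1, 3 = 3·1 + 0.
Back-substituting, 1 = 19 − 6·3; that is, 19·1 + 3·(-6) = 1.
Multiplying through by 20: s = 1·20 = 20, t = (-6)·20 = -120 is a solution.
Subtracting 6·3 from s and adding 6·19 to t gives the tidier solution (2, -6).
Indeed 19·2 + 3·(-6) = 38 − 18 = 20.

s = 2, t = -6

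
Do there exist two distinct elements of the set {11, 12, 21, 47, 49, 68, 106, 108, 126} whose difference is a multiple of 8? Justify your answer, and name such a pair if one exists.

12 mod 8 = 4 and 68 mod 8 = 4, so 68 − 12 = 56 = 7·8.

The pair (12, 68) works.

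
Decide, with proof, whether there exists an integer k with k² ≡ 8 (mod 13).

Since (13 − k)² ≡ k² (mod 13), it suffices to square k = 0, 1, …, 6: the residues are 0, 1, 4, 9, 3, 12, 10.
The set of squares mod 13 is therefore {0, 1, 3, 4, 9, 10, 12}, which does not contain 8.
Therefore k² ≡ 8 (mod 13) has no solution.

No, no such integer exists.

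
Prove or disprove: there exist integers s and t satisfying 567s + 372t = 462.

gcd(567, 372) = 3, and 3 divides 462, so integer solutions exist.
Dividing through by 3 reduces the equation to 189s + 124t = 154.
Run the Euclidean algorithm on 189 and 124: 189 = 1·124 + 65, 124 = 1·65 + 59, 65 = 1·59 + 6, 59 = 9·6 + 5, 6 = 1·5 + 1, 5 = 5·1 + 0.
Working back up the chain: 1 = 6 − 1·5 = 6 − (59 − 9·6) = −59 + 10·6 = −59 + 10·(65 − 1·59) = 10·65 − 11·59 = 10·65 − 11·(124 − 1·65) = −11·124 + 21·65 = −11·124 + 21·(189 − 1·124) = 21·189 − 32·124. So 189·21 + 124·(-32) = 1.
Scaling by 154 gives the particular solution (s, t) = (3234, -4928).
The general solution is s = 3234 + 124k, t = -4928 − 189k; taking k = -26 gives the smaller pair s = 10, t = -14.
Check: 567·10 + 372·(-14) = 5670 − 5208 = 462. ✓

s = 10, t = -14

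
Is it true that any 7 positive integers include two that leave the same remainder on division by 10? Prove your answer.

Try 7 consecutive integers, 15, 16, …, 21. Their remainders mod 10 are 5, 6, 7, 8, 9, 0, 1 — pairwise different, as any 7 ≤ 10 consecutive integers have distinct residues.
Hence this collection has no pair with equal remainders mod 10, disproving the claim.

No, the set {15, 16, 17, 18, 19, 20, 21} is a counterexample.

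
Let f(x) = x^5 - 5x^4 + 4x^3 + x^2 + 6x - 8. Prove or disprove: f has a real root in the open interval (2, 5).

f(2) = -8 and f(5) = 547, which have opposite signs.
As a polynomial, f is continuous on every closed interval.
By the Intermediate Value Theorem, f takes the value 0 somewhere in the open interval.

Such a root exists.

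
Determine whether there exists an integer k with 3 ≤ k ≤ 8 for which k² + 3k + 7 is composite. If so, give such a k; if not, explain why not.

At k = 7: 7² + 3·7 + 7 = 77 = 7·11, which is composite.

k = 7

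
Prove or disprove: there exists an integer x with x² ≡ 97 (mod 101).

x = 81

x = 81 works: 81² = 6561, and 6561 − 97 = 6464 = 64·101.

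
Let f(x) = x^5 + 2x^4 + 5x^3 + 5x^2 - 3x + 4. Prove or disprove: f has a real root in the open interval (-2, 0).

Yes, f has a root in the interval.

f(-2) = -10 and f(0) = 4, which have opposite signs.
Since f is a polynomial it is continuous on [-2, 0].
By the Intermediate Value Theorem f must vanish at some point of (-2, 0).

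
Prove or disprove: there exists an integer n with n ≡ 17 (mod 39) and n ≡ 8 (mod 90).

n = 368

Here gcd(39, 90) = 3, and both 17 and 8 leave remainder 2 mod 3, so the system is consistent.
Put n = 17 + 39t, so we need 39t ≡ 81 (mod 90), equivalently (divide by 3) 13t ≡ 27 (mod 30).
Invert 13 mod 30 by the Euclidean algorithm: 30 = 2·13 + 4, 13 = 3·4 + 1, 4 = 4·1 + 0; back-substituting, 1 = 13 − 3·4 = 13 − 3·(30 − 2·13) = −3·30 + 7·13. Hence 13·7 ≡ 1, so 13⁻¹ ≡ 7 (mod 30).
Multiplying by 7: t ≡ 7·27 = 189 ≡ 9 (mod 30).
Then n = 17 + 39·9 = 368.
Check: 368 mod 39 = 17, 368 mod 90 = 8. ✓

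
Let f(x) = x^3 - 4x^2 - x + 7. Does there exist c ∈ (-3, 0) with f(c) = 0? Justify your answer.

f(-3) = -53 and f(0) = 7, which have opposite signs.
f is continuous everywhere (it is a polynomial), in particular on [-3, 0].
By the Intermediate Value Theorem, f takes the value 0 somewhere in the open interval.

Yes, such a c exists.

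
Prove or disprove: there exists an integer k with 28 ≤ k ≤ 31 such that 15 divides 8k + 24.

For k = 28, 29, 30, 31 the values of 8k + 24 modulo 15 are 8, 1, 9, 2 respectively.
The residue 0 does not occur, so no k in [28, 31] makes 8k + 24 a multiple of 15.

There is no such integer k in that range.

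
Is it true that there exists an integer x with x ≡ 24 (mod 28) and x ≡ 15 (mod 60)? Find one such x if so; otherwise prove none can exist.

Reduce both congruences modulo 4, which divides 28 and 60: they say x ≡ 24 (mod 4) and x ≡ 15 (mod 4).
But 24 mod 4 = 0 while 15 mod 4 = 3, a contradiction.
So no integer satisfies both congruences.

No, no such integer exists.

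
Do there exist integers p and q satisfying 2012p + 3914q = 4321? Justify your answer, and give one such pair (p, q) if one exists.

Any value of 2012p + 3914q is a multiple of gcd(2012, 3914) = 2.
But 4321 is not a multiple of 2 (it leaves remainder 1).
So the equation is unsolvable over ℤ.

No, no such integers exist.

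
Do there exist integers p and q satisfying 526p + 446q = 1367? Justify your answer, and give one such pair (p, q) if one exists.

Both 526 and 446 are divisible by gcd(526, 446) = 2, hence so is any combination 526p + 446q.
But 1367 is not a multiple of 2 (it leaves remainder 1).
Hence no integers p, q satisfy the equation.

No, no such integers exist.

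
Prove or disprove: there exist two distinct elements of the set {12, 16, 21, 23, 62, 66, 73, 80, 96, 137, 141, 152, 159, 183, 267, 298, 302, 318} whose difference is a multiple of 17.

The pair (12, 80) works.

Reduce each element mod 17: 12↦12, 16↦16, 21↦4, 23↦6, 62↦11, 66↦15, 73↦5, 80↦12, 96↦11, 137↦1, 141↦5, 152↦16, 159↦6, 183↦13, 267↦12, 298↦9, 302↦13, 318↦12. The residue 12 repeats (at 12 and 80), and 80 − 12 = 68 = 4·17.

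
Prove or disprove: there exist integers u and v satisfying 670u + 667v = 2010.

Since gcd(670, 667) = 1, every integer is an integer combination of 670 and 667.
Euclidean algorithm: 670 = 1·667 + 3, 667 = 222·3 + 1, 3 = 3·1 + 0.
Back-substituting, 1 = 667 − 222·3 = 667 − 222·(670 − 1·667) = −222·670 + 223·667; that is, 670·(-222) + 667·223 = 1.
Scaling by 2010 gives the particular solution (u, v) = (-446220, 448230).
The general solution is u = -446220 + 667k, v = 448230 − 670k; taking k = 669 gives the smaller pair u = 3, v = 0.
Check: 670·3 + 667·0 = 2010 + 0 = 2010. ✓

u = 3, v = 0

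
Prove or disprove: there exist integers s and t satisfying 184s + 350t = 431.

Both 184 and 350 are divisible by gcd(184, 350) = 2, hence so is any combination 184s + 350t.
But 431 = 2·215 + 1, so 2 ∤ 431.
Therefore 184s + 350t = 431 has no solution in integers.

There are no such integers.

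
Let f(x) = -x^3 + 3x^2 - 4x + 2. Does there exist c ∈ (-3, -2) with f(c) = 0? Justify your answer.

No.

f(-3) = 68 and f(-2) = 30, both positive.
The derivative f'(x) = -3x^2 + 6x - 4 is a quadratic with discriminant 6² − 4·(-3)·(-4) = -12 < 0; it never vanishes, so it is always negative (sign of the leading coefficient).
So f is strictly decreasing; between -3 and -2 its values lie between f(-3) = 68 and f(-2) = 30, all positive. Therefore f has no root in (-3, -2).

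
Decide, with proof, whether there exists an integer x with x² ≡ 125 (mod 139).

Take x = 79. Then 79² = 6241 = 44·139 + 125, so 79² ≡ 125 (mod 139).

x = 79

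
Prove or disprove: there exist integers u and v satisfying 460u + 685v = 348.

No such integers exist.

gcd(460, 685) = 5, so every integer of the form 460u + 685v is a multiple of 5.
But 348 is not a multiple of 5 (it leaves remainder 3).
Hence no integers u, v satisfy the equation.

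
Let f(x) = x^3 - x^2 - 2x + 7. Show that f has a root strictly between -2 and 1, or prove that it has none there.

f(-2) = -1 and f(1) = 5, which have opposite signs.
f is continuous everywhere (it is a polynomial), in particular on [-2, 1].
By the Intermediate Value Theorem, f takes the value 0 somewhere in the open interval.

Yes, f has a root in the interval.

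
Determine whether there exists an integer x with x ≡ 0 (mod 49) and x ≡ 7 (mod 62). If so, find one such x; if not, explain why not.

x = 441

gcd(49, 62) = 1, so the Chinese Remainder Theorem guarantees exactly one residue class mod 3038 satisfying both.
Write x = 0 + 49t and require 0 + 49t ≡ 7 (mod 62), i.e. 49t ≡ 7 (mod 62).
Note 49·19 = 931 ≡ 1 (mod 62) (as 931 − 1 = 15·62), so 49⁻¹ ≡ 19.
Therefore t ≡ 19·7 = 133 ≡ 9 (mod 62).
Taking t = 9 gives x = 0 + 49·9 = 441.
Verify: 441 = 9·49 + 0 and 441 = 7·62 + 7. ✓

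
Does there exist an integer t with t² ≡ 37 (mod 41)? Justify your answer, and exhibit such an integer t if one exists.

t = 18 works: 18² = 324, and 324 − 37 = 287 = 7·41.

t = 18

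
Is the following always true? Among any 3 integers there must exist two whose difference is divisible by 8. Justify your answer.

No, the set {4, 5, 6} is a counterexample.

Try 3 consecutive integers, 4, 5, 6. Their remainders mod 8 are 4, 5, 6 — pairwise different, as any 3 ≤ 8 consecutive integers have distinct residues.
Any two of them differ by at most 2 < 8 and by at least 1, so no difference is a multiple of 8.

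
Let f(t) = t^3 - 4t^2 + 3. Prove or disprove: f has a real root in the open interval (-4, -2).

No.

f(-4) = -125 and f(-2) = -21, both negative, so a sign-change argument is unavailable; we show f keeps this sign on the whole interval.
Shift to the endpoint -2: with t = -2 − u (0 < u < 2), one computes f(-2 − u) = -u^3 - 10u^2 - 28u - 21.
The nonzero coefficients here are all negative, so for u > 0 every term is negative (or zero), and the constant term -21 is strictly negative.
So f is strictly negative on (-4, -2); no root exists in the interval.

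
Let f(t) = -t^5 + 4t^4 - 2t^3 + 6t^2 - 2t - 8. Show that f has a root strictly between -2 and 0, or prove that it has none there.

f(-2) = 132 and f(0) = -8, which have opposite signs.
As a polynomial, f is continuous on every closed interval.
By the Intermediate Value Theorem f must vanish at some point of (-2, 0).

Yes, f has a root in the interval.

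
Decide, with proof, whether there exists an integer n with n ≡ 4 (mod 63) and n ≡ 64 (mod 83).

Since 63 and 83 share no common factor, CRT says the pair of congruences has a solution (unique mod 5229).
Any solution of the first congruence is n = 4 + 63t; substituting into the second, 63t ≡ 64 − 4 ≡ 60 (mod 83).
Note 63·29 = 1827 ≡ 1 (mod 83) (as 1827 − 1 = 22·83), so 63⁻¹ ≡ 29.
Multiplying by 29: t ≡ 29·60 = 1740 ≡ 80 (mod 83).
Taking t = 80 gives n = 4 + 63·80 = 5044.
Check: 5044 mod 63 = 4, 5044 mod 83 = 64. ✓

n = 5044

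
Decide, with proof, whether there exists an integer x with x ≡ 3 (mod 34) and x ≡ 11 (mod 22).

Here gcd(34, 22) = 2, and both 3 and 11 leave remainder 1 mod 2, so the system is consistent.
Write x = 3 + 34t. Then 34t ≡ 11 − 3 ≡ 8 (mod 22); dividing through by 2 gives 17t ≡ 4 (mod 11).
17 ≡ 6 (mod 11), so this reads 6t ≡ 4 (mod 11). Invert 6 mod 11 by the Euclidean algorithm: 11 = 1·6 + 5, 6 = 1·5 + 1, 5 = 5·1 + 0; back-substituting, 1 = 6 − 1·5 = 6 − (11 − 1·6) = −11 + 2·6. Hence 6·2 ≡ 1, so 6⁻¹ ≡ 2 (mod 11).
Therefore t ≡ 2·4 = 8 (mod 11).
Then x = 3 + 34·8 = 275.
Check: 275 mod 34 = 3, 275 mod 22 = 11. ✓

x = 275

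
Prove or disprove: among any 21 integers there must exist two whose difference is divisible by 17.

Yes, this is always true.

Each integer lies in one of the 17 residue classes modulo 17.
With 21 integers and only 17 classes, the pigeonhole principle forces two of them, say a and b, into the same class.
Then a ≡ b (mod 17), i.e. 17 ∣ (a − b).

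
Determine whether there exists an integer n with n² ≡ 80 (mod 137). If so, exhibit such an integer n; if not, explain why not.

There is no such integer.

Apply Euler's criterion with the prime 137: 80 is a quadratic residue iff 80^68 ≡ 1 (mod 137), and a non-residue iff it is ≡ −1.
Squaring successively (mod 137): 80^2 = 6400 ≡ 98; 80^4 ≡ 98² = 9604 ≡ 14; 80^8 ≡ 14² = 196 ≡ 59; 80^16 ≡ 59² = 3481 ≡ 56; 80^32 ≡ 56² = 3136 ≡ 122; 80^64 ≡ 122² = 14884 ≡ 88.
Since 68 = 64 + 4, 80^68 ≡ 88 · 14; multiplying out mod 137: 88·14 = 1232 ≡ 136. Thus 80^68 ≡ 136 ≡ −1 (mod 137).
The value −1 means 80 is a non-residue modulo 137, so n² ≡ 80 (mod 137) is impossible.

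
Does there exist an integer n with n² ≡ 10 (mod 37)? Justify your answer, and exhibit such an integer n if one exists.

Take n = 26. Then 26² = 676 = 18·37 + 10, so 26² ≡ 10 (mod 37).

n = 26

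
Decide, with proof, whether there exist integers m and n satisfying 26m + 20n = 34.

m = 9, n = -10

Every value of 26m + 20n is a multiple of gcd(26, 20) = 2; since 2 ∣ 34, solutions exist.
Dividing through by 2 reduces the equation to 13m + 10n = 17.
Run the Euclidean algorithm on 13 and 10: 13 = 1·10 + 3, 10 = 3·3 + 1, 3 = 3·1 + 0.
Working back up the chain: 1 = 10 − 3·3 = 10 − 3·(13 − 1·10) = −3·13 + 4·10. So 13·(-3) + 10·4 = 1.
Multiplying through by 17: m = (-3)·17 = -51, n = 4·17 = 68 is a solution.
Adding 6·10 to m and subtracting 6·13 from n gives the tidier solution (9, -10).
Check: 26·9 + 20·(-10) = 234 − 200 = 34. ✓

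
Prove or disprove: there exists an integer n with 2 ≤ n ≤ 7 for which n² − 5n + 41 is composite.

At n = 7: 7² − 5·7 + 41 = 55 = 5·11, which is composite.

n = 7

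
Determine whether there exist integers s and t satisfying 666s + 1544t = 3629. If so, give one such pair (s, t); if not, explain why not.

No, no such integers exist.

Any value of 666s + 1544t is a multiple of gcd(666, 1544) = 2.
But 3629 is not a multiple of 2 (it leaves remainder 1).
Therefore 666s + 1544t = 3629 has no solution in integers.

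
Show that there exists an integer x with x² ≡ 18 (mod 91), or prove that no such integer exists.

Work modulo the divisor 13 of 91. If x² ≡ 18 (mod 91) then x² ≡ 5 (mod 13).
Computing x² mod 13 for x = 0, 1, …, 6 (enough, by the symmetry x ↦ 13 − x) gives 0, 1, 4, 9, 3, 12, 10.
So the quadratic residues mod 13 are {0, 1, 3, 4, 9, 10, 12}, and 5 is not among them.
Therefore x² ≡ 18 (mod 91) has no solution.

No, no such integer exists.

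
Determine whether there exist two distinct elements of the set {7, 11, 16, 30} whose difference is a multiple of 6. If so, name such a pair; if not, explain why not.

Reduce each element modulo 6: 7↦1, 11↦5, 16↦4, 30↦0.
No residue repeats among the 4 elements, so no pair has difference ≡ 0 (mod 6).

No, no such pair exists.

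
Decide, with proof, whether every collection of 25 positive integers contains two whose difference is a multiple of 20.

Partition the integers by their residue mod 20; there are 20 classes.
With 25 integers and only 20 classes, the pigeonhole principle forces two of them, say a and b, into the same class.
Then a ≡ b (mod 20), i.e. 20 ∣ (a − b).

True.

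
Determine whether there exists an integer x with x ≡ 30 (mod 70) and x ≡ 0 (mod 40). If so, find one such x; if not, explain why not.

The moduli are not coprime: gcd(70, 40) = 10. Compatibility requires 10 ∣ (0 − 30) = -30, which holds, so solutions exist.
List candidates x ≡ 30 (mod 70): 30, 100, 170, 240. Modulo 40 these are 30, 20, 10, 0; 240 gives 0 as required.
Check: 240 mod 70 = 30, 240 mod 40 = 0. ✓

x = 240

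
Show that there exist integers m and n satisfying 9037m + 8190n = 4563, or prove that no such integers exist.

No, no such integers exist.

Both 9037 and 8190 are divisible by gcd(9037, 8190) = 7, hence so is any combination 9037m + 8190n.
But 4563 = 7·651 + 6, so 7 ∤ 4563.
So the equation is unsolvable over ℤ.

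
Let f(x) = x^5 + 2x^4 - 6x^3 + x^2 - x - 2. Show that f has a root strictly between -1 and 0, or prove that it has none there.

Yes, f has a root in the interval.

f(-1) = 7 and f(0) = -2, which have opposite signs.
f is continuous everywhere (it is a polynomial), in particular on [-1, 0].
By the Intermediate Value Theorem f must vanish at some point of (-1, 0).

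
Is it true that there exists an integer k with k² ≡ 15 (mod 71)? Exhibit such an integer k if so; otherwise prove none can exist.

Take k = 21. Then 21² = 441 = 6·71 + 15, so 21² ≡ 15 (mod 71).

k = 21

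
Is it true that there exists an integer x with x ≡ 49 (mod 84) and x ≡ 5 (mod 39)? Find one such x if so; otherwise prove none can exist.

gcd(84, 39) = 3. If x ≡ 49 (mod 84) and x ≡ 5 (mod 39), then x ≡ 49 (mod 3) and x ≡ 5 (mod 3).
But 49 mod 3 = 1 while 5 mod 3 = 2, a contradiction.
Hence the system has no solution.

No such integer exists.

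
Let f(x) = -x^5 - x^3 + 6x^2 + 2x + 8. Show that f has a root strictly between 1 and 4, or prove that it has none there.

Such a root exists.

f(1) = 14 and f(4) = -976, which have opposite signs.
f is continuous everywhere (it is a polynomial), in particular on [1, 4].
By the Intermediate Value Theorem f must vanish at some point of (1, 4).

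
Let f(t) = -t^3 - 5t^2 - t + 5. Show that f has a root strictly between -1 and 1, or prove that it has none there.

f(-1) = 2 and f(1) = -2, which have opposite signs.
f is continuous everywhere (it is a polynomial), in particular on [-1, 1].
By the Intermediate Value Theorem, f takes the value 0 somewhere in the open interval.

Yes, f has a root in the interval.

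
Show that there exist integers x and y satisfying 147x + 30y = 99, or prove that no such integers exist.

x = 7, y = -31

Since gcd(147, 30) = 3 and 99 = 3·33, Bézout's identity guarantees a solution.
Dividing through by 3 reduces the equation to 49x + 10y = 33.
Dividing repeatedly: 49 = 4·10 + 9, 10 = 1·9 + 1, 9 = 9·1 + 0.
Unwinding: 1 = 10 − 1·9 = 10 − (49 − 4·10) = −49 + 5·10, i.e. 49·(-1) + 10·5 = 1.
Times 33: 49·(-33) + 10·165 = 33, so (-33, 165) solves it.
Adding 4·10 to x and subtracting 4·49 from y gives the tidier solution (7, -31).
Check: 147·7 + 30·(-31) = 1029 − 930 = 99. ✓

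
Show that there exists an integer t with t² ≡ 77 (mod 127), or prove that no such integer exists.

Apply Euler's criterion with the prime 127: 77 is a quadratic residue iff 77^63 ≡ 1 (mod 127), and a non-residue iff it is ≡ −1.
Repeated squaring mod 127: 77^2 = 5929 ≡ 87; 77^4 ≡ 87² = 7569 ≡ 76; 77^8 ≡ 76² = 5776 ≡ 61; 77^16 ≡ 61² = 3721 ≡ 38; 77^32 ≡ 38² = 1444 ≡ 47.
Since 63 = 32 + 16 + 8 + 4 + 2 + 1, 77^63 ≡ 47 · 38 · 61 · 76 · 87 · 77; multiplying out mod 127: 47·38 = 1786 ≡ 8, then 8·61 = 488 ≡ 107, then 107·76 = 8132 ≡ 4, then 4·87 = 348 ≡ 94, then 94·77 = 7238 ≡ 126. Thus 77^63 ≡ 126 ≡ −1 (mod 127).
The value −1 means 77 is a non-residue modulo 127, so t² ≡ 77 (mod 127) is impossible.

There is no such integer.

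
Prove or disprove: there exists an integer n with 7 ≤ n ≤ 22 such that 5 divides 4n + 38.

At n = 7 the value 66 is not a multiple of 5. n = 8 works, since 4·8 + 38 = 70 = 14·5.

n = 8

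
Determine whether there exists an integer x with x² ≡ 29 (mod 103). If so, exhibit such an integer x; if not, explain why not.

Take x = 21. Then 21² = 441 = 4·103 + 29, so 21² ≡ 29 (mod 103).

x = 21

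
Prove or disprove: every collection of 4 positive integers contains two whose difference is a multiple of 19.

No; for instance {73, 74, 75, 76} is a counterexample.

Consider the 4 integers 73, 74, 75, 76. They lie in distinct residue classes modulo 19, since 4 ≤ 19.
The differences between them range over 1, …, 3, none of which is divisible by 19.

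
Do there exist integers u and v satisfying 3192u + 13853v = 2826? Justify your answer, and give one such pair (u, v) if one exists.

Both 3192 and 13853 are divisible by gcd(3192, 13853) = 7, hence so is any combination 3192u + 13853v.
However 2826 leaves remainder 5 on division by 7.
Hence no integers u, v satisfy the equation.

There are no such integers.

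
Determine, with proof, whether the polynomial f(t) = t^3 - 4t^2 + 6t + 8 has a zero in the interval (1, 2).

f has no root in that interval.

Evaluate at the endpoints: f(1) = 11, f(2) = 12 — same sign (positive).
f'(t) = 3t^2 - 8t + 6 has discriminant (-8)² − 4·3·6 = -8 < 0, so f' has no real roots and is positive for every real t.
So f is strictly increasing; between 1 and 2 its values lie between f(1) = 11 and f(2) = 12, all positive. Therefore f has no root in (1, 2).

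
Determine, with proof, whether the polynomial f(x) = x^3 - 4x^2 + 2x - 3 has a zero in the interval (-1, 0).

f has no root in that interval.

f(-1) = -10 and f(0) = -3, both negative, so a sign-change argument is unavailable; we show f keeps this sign on the whole interval.
Shift to the endpoint 0: with x = −u (0 < u < 1), one computes f(−u) = -u^3 - 4u^2 - 2u - 3.
All 4 nonzero coefficients of this polynomial in u are negative; hence for u > 0 the value is a sum of negative terms (the constant -3 among them).
So f is strictly negative on (-1, 0); no root exists in the interval.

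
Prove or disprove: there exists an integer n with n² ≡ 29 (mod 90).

Reduce modulo 3, which divides 90: we would need n² ≡ 2 (mod 3).
Computing n² mod 3 for n = 0, 1, …, 1 (enough, by the symmetry n ↦ 3 − n) gives 0, 1.
The set of squares mod 3 is therefore {0, 1}, which does not contain 2.
Hence no integer n has n² ≡ 29 (mod 90).

There is no such integer.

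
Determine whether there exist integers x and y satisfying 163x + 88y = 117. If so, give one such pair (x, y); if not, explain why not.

Since gcd(163, 88) = 1, every integer is an integer combination of 163 and 88.
Dividing repeatedly: 163 = 1·88 + 75, 88 = 1·75 + 13, 75 = 5·13 + 10, 13 = 1·10 + 3, 10 = 3·3 + 1, 3 = 3·1 + 0.
Working back up the chain: 1 = 10 − 3·3 = 10 − 3·(13 − 1·10) = −3·13 + 4·10 = −3·13 + 4·(75 − 5·13) = 4·75 − 23·13 = 4·75 − 23·(88 − 1·75) = −23·88 + 27·75 = −23·88 + 27·(163 − 1·88) = 27·163 − 50·88. So 163·27 + 88·(-50) = 1.
Multiplying through by 117: x = 27·117 = 3159, y = (-50)·117 = -5850 is a solution.
The general solution is x = 3159 + 88k, y = -5850 − 163k; taking k = -35 gives the smaller pair x = 79, y = -145.
Indeed 163·79 + 88·(-145) = 12877 − 12760 = 117.

x = 79, y = -145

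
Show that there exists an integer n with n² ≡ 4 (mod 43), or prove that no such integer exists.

n = 41

Take n = 41. Then 41² = 1681 = 39·43 + 4, so 41² ≡ 4 (mod 43).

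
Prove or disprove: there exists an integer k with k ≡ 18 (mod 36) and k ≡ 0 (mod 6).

The moduli are not coprime: gcd(36, 6) = 6. Compatibility requires 6 ∣ (0 − 18) = -18, which holds, so solutions exist.
In fact k = 18 itself already satisfies 18 mod 6 = 0.
Check: 18 mod 36 = 18, 18 mod 6 = 0. ✓

k = 18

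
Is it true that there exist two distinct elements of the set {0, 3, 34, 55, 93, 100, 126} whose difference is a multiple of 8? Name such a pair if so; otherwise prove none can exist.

Two integers differ by a multiple of 8 exactly when they have the same residue mod 8. The residues are 0↦0, 3↦3, 34↦2, 55↦7, 93↦5, 100↦4, 126↦6.
All 7 residues are distinct, so no two elements differ by a multiple of 8.

There is no such pair.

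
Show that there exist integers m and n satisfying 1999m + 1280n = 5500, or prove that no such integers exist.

m = 1220, n = -1901

Since gcd(1999, 1280) = 1, every integer is an integer combination of 1999 and 1280.
Dividing repeatedly: 1999 = 1·1280 + 719, 1280 = 1·719 + 561, 719 = 1·561 + 158, 561 = 3·158 + 87, 158 = 1·87 + 71, 87 = 1·71 + 16, 71 = 4·16 + 7, 16 = 2·7 + 2, 7 = 3·2 + 1, 2 = 2·1 + 0.
Working back up the chain: 1 = 7 − 3·2 = 7 − 3·(16 − 2·7) = −3·16 + 7·7 = −3·16 + 7·(71 − 4·16) = 7·71 − 31·16 = 7·71 − 31·(87 − 1·71) = −31·87 + 38·71 = −31·87 + 38·(158 − 1·87) = 38·158 − 69·87 = 38·158 − 69·(561 − 3·158) = −69·561 + 245·158 = −69·561 + 245·(719 − 1·561) = 245·719 − 314·561 = 245·719 − 314·(1280 − 1·719) = −314·1280 + 559·719 = −314·1280 + 559·(1999 − 1·1280) = 559·1999 − 873·1280. So 1999·559 + 1280·(-873) = 1.
Times 5500: 1999·3074500 + 1280·(-4801500) = 5500, so (3074500, -4801500) solves it.
Subtracting 2401·1280 from m and adding 2401·1999 to n gives the tidier solution (1220, -1901).
Check: 1999·1220 + 1280·(-1901) = 2438780 − 2433280 = 5500. ✓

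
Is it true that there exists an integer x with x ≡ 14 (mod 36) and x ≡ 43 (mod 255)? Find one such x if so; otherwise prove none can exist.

Reduce both congruences modulo 3, which divides 36 and 255: they say x ≡ 14 (mod 3) and x ≡ 43 (mod 3).
However 14 ≡ 2 and 43 ≡ 1 (mod 3), and 2 ≠ 1.
Therefore no such x exists.

No, no such integer exists.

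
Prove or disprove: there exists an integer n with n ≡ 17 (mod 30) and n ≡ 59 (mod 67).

n = 1667

The moduli 30 and 67 are coprime, so by the Chinese Remainder Theorem a unique solution modulo 2010 exists.
Write n = 17 + 30t and require 17 + 30t ≡ 59 (mod 67), i.e. 30t ≡ 42 (mod 67).
Invert 30 mod 67 by the Euclidean algorithm: 67 = 2·30 + 7, 30 = 4·7 + 2, 7 = 3·2 + 1, 2 = 2·1 + 0; back-substituting, 1 = 7 − 3·2 = 7 − 3·(30 − 4·7) = −3·30 + 13·7 = −3·30 + 13·(67 − 2·30) = 13·67 − 29·30. Hence 30·(-29) ≡ 1, so 30⁻¹ ≡ -29 ≡ 38 (mod 67).
Therefore t ≡ 38·42 = 1596 ≡ 55 (mod 67).
With t = 55: n = 17 + 30·55 = 1667.
Indeed 1667 ≡ 17 (mod 30) and 1667 ≡ 59 (mod 67).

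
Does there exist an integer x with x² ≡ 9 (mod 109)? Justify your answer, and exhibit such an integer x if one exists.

Take x = 3. Then 3² = 9, and since 0 ≤ 9 < 109 this is already reduced: 3² ≡ 9 (mod 109).

x = 3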